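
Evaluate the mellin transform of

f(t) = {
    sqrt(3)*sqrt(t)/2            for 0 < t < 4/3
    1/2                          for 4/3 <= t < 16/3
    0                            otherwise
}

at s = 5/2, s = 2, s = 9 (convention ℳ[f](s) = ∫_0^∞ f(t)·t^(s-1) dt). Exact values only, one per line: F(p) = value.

strip the common scale on t: sqrt(2)*sqrt(t)/2 on [0, 2); 1/2 on [2, 8)
back out the common scale on t: sqrt(t) on [0, 1); 1/2 on [1, 4)
peel off the power substitution: t on [0, 1); 1/2 on [1, 2)
split f at 4/3: ℳ[f](s) collects 2 kernel integrals
∫ over [0, 4/3) of sqrt(3)*sqrt(t)/2·t^(s-1) joins the sum
piece [4/3, 16/3): integrate 1/2 against the kernel

F(5/2) = 3136*sqrt(3)/405
F(2) = 332/45
F(9) = 72537473024/373977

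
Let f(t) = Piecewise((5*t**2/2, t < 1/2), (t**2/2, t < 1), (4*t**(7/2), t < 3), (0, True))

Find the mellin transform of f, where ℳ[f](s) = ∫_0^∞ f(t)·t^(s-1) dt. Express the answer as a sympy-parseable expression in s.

treat the 3 regions marked off by 1/2, 1 separately and sum
for t in [0, 1/2): the term is ∫ 5*t**2/2·t^(s-1)
on [1/2, 1) integrate f = t**2/2 against the kernel
∫ 4*t**(7/2)·t^(s-1) over [1, 3)

(16*3**(s + 7/2)*(s + 2) - 14*s - 25 + (2*s + 7)/2**s)/(2*(s + 2)*(2*s + 7))
  Re(s) > -2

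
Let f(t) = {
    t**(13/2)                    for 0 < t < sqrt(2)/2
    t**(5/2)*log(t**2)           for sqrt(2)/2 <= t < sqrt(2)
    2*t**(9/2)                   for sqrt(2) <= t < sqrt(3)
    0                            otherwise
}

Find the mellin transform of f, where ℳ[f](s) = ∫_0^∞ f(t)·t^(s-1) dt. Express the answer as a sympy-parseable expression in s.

2**(-s/2 - 9/4)*(16*2**(s + 1/2)*(2*s + 5)*(2*s + 9)*(2*s + 13)*log(2) + 2**(s + 13/2)*(-2*s - 13)*(2*s + 5)**2 - 2**(s + 13/2)*(2*s + 9)*(2*s + 13) + 6**(s/2 + 9/4)*(2*s + 5)**2*(8*s + 52) + (2*s + 5)**2*(2*s + 9) + 4*(2*s + 5)*(2*s + 9)*(2*s + 13)*log(2) + 16*(2*s + 9)*(2*s + 13))/((2*s + 5)**2*(2*s + 9)*(2*s + 13))
  Re(s) > -13/2

strip the shared t-power: t**6 on [0, sqrt(2)/2); t**2*log(t**2) on [sqrt(2)/2, sqrt(2)); 2*t**4 on [sqrt(2), sqrt(3))
reversing the shared t-power: t**4 on [0, sqrt(2)/2); log(t**2) on [sqrt(2)/2, sqrt(2)); 2*t**2 on [sqrt(2), sqrt(3))
invert the power substitution to get t**2 on [0, 1/2); log(t) on [1/2, 2); 2*t on [2, 3)
breakpoints sqrt(2)/2, sqrt(2): one integral from each of the 3 segments
∫ t**(13/2)·t^(s-1) over [0, sqrt(2)/2)
[sqrt(2)/2, sqrt(2)) adds the kernel integral of t**(5/2)*log(t**2)
[sqrt(2), sqrt(3)) adds the kernel integral of 2*t**(9/2)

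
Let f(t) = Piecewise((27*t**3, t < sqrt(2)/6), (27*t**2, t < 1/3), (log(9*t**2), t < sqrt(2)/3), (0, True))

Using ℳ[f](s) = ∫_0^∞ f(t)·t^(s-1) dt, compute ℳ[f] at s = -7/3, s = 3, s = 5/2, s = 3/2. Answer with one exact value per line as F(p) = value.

strip the common scale on t: t**3 on [0, sqrt(2)/2); 3*t**2 on [sqrt(2)/2, 1); log(t**2) on [1, sqrt(2))
the power substitution comes off first: t**(3/2) on [0, 1/2); 3*t on [1/2, 1); log(t) on [1, 2)
split f at sqrt(2)/6, 1/3: ℳ[f](s) collects 3 kernel integrals
segment [0, sqrt(2)/6) carries 27*t**3; integrate it
the [sqrt(2)/6, 1/3) slice contributes ∫ 27*t**2·t^(s-1) dt
over [1/3, sqrt(2)/3), the kernel integral of log(9*t**2) enters the sum

F(-7/3) = 27*3**(1/3)*(-564 - 6*2**(5/6) - 7*2**(5/6)*log(2) + 49*2**(2/3) + 588*2**(1/6))/196
F(3) = sqrt(2)*(-748 + 960*log(2) + 607*sqrt(2))/38880
F(5/2) = sqrt(3)*(-2037*2**(1/4) - 275*2**(3/4) + 2640*2**(1/4)*log(2) + 3256)/89100
F(3/2) = sqrt(3)*(-217*2**(3/4) - 54*2**(1/4) + 168*2**(3/4)*log(2) + 440)/2268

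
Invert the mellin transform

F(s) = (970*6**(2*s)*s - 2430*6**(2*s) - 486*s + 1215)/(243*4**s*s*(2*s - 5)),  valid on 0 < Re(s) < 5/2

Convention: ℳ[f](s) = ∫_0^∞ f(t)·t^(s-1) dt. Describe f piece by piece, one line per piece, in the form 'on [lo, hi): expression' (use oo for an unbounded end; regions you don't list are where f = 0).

undo the power substitution: 1 on [0, 1/2); 2 on [1/2, 3); t**(-5) on [3, ∞)
undo the shared t-power: t on [0, 1/2); 2*t on [1/2, 3); t**(-4) on [3, ∞)
treat the 3 regions marked off by 1/4, 9 separately and sum
∫ 1·t^(s-1) over [0, 1/4)
segment 1/4 to 9 holds 2; add its integral
∫ t**(-5/2)·t^(s-1) over [9, ∞)

on [0, 1/4): 1
on [1/4, 9): 2
on [9, oo): t**(-5/2)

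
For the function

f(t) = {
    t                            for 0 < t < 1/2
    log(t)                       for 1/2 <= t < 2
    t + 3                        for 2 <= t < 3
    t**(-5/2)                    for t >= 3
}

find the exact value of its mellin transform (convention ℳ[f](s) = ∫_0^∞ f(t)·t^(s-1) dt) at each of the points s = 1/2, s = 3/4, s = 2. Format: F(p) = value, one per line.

breakpoints 1/2, 2, 3: one integral from each of the 4 segments
piece [0, 1/2): integrate t against the kernel
for t in [1/2, 2): the term is ∫ log(t)·t^(s-1)
piece [2, 3): integrate (t + 3) against the kernel
∫ t**(-5/2)·t^(s-1) over [3, ∞)

F(1/2) = sqrt(2)*(-330 + sqrt(2) + 108*log(2) + 144*sqrt(6))/36
F(3/4) = 2**(1/4)*(-436*sqrt(2) + 2*2**(3/4)*3**(1/4) + 65 + log(2**(42 + 84*sqrt(2))) + 180*6**(3/4))/63
F(2) = 2*sqrt(3)/3 + 17*log(2)/8 + 207/16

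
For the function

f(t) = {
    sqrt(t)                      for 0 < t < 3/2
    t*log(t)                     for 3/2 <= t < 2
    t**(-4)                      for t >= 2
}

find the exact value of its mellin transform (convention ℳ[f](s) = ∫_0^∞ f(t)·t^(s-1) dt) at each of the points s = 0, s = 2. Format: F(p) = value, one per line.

F(0) = -31/64 + log(8*sqrt(6)/9) + sqrt(6)
F(2) = -9*log(3)/8 - 7/18 + 9*sqrt(6)/20 + 91*log(2)/24

split f at 3/2, 2: ℳ[f](s) collects 3 kernel integrals
the [0, 3/2) slice contributes ∫ sqrt(t)·t^(s-1) dt
the [3/2, 2) slice contributes ∫ t*log(t)·t^(s-1) dt
the [2, ∞) slice contributes ∫ t**(-4)·t^(s-1) dt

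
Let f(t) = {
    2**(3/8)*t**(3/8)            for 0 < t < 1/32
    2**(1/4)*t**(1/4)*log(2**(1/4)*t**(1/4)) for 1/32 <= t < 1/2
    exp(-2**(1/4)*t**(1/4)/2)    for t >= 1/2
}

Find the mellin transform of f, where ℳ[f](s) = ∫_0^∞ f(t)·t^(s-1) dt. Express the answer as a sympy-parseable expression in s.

remove the common scale on t first: t**(3/8) on [0, 1/16); t**(1/4)*log(t**(1/4)) on [1/16, 1); exp(-t**(1/4)/2) on [1, ∞)
remove the power substitution first: t**(3/4) on [0, 1/4); sqrt(t)*log(sqrt(t)) on [1/4, 1); exp(-sqrt(t)/2) on [1, ∞)
peel off the power substitution: t**(3/2) on [0, 1/2); t*log(t) on [1/2, 1); exp(-t/2) on [1, ∞)
treat the 3 regions marked off by 1/32, 1/2 separately and sum
∫ 2**(3/8)*t**(3/8)·t^(s-1) over [0, 1/32)
segment 1/32 to 1/2 holds 2**(1/4)*t**(1/4)*log(2**(1/4)*t**(1/4)); add its integral
segment [1/2, ∞) carries exp(-2**(1/4)*t**(1/4)/2); integrate it

2*(2*2**(8*s)*(8*s + 3)*(16*s**2 + 8*s + 1)*uppergamma(4*s, 1/2) - 2*2**(4*s)*(8*s + 3) + 4*s*(8*s + 3)*log(2) + 8*s + (8*s + 3)*log(2) + sqrt(2)*(16*s**2 + 8*s + 1) + 3)/(2**(5*s)*(8*s + 3)*(16*s**2 + 8*s + 1))
  Re(s) > -3/8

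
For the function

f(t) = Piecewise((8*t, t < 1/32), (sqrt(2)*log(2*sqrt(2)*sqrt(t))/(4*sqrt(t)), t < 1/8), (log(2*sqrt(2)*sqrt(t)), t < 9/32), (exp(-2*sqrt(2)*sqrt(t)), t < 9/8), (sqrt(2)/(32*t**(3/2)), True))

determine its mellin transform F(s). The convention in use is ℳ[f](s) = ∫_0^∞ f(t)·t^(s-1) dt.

reversing the common scale on t: 4*t on [0, 1/16); log(2*sqrt(t))/(2*sqrt(t)) on [1/16, 1/4); log(2*sqrt(t)) on [1/4, 9/16); …
remove the power substitution first: 4*t**2 on [0, 1/4); log(2*t)/(2*t) on [1/4, 1/2); log(2*t) on [1/2, 3/4); …
the common scale on t comes off first: t**2 on [0, 1/2); log(t)/t on [1/2, 1); log(t) on [1, 3/2); …
split f at 1/32, 1/8, 9/32, 9/8: ℳ[f](s) collects 5 kernel integrals
segment [0, 1/32) carries 8*t; integrate it
segment [1/32, 1/8) carries sqrt(2)*log(2*sqrt(2)*sqrt(t))/(4*sqrt(t)); integrate it
the [1/8, 9/32) slice contributes ∫ log(2*sqrt(2)*sqrt(t))·t^(s-1) dt
on [9/32, 9/8): add ∫ exp(-2*sqrt(2)*sqrt(t))·t^(s-1) dt
on [9/8, ∞): add ∫ sqrt(2)/(32*t**(3/2))·t^(s-1) dt

(432*2**(2*s)*s**2*(2*s - 3)*(2*s + 2)*(4*s**2 - 4*s + 1)*uppergamma(2*s, 3/2) - 432*2**(2*s)*s**2*(2*s - 3)*(2*s + 2)*(4*s**2 - 4*s + 1)*uppergamma(2*s, 3) - 432*2**(2*s)*s**2*(2*s - 3)*(2*s + 2) + 108*2**(2*s)*(2*s - 3)*(2*s + 2)*(4*s**2 - 4*s + 1) - 216*3**(2*s)*s*(2*s - 3)*(2*s + 2)*(4*s**2 - 4*s + 1)*log(2) + 216*3**(2*s)*s*(2*s - 3)*(2*s + 2)*(4*s**2 - 4*s + 1)*log(3) - 108*3**(2*s)*(2*s - 3)*(2*s + 2)*(4*s**2 - 4*s + 1) - 16*6**(2*s)*s**2*(2*s + 2)*(4*s**2 - 4*s + 1) + 1728*s**3*(2*s - 3)*(2*s + 2)*log(2) - 864*s**2*(2*s - 3)*(2*s + 2)*log(2) + 864*s**2*(2*s - 3)*(2*s + 2) + 108*s**2*(2*s - 3)*(4*s**2 - 4*s + 1))/(216*2**(5*s)*s**2*(2*s - 3)*(2*s + 2)*(4*s**2 - 4*s + 1))
  -1 < Re(s) < 3/2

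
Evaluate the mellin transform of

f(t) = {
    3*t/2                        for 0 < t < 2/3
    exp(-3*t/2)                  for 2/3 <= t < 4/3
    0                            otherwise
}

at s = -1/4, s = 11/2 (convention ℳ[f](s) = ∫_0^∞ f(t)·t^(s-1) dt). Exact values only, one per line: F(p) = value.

F(-1/4) = 24**(1/4)*(-3*uppergamma(-1/4, 2) + 3*uppergamma(-1/4, 1) + 4)/6
F(11/2) = sqrt(6)*(-105170*sqrt(2) + (-12285*sqrt(pi)*erfc(sqrt(2)) + 64 + 12285*sqrt(pi)*erfc(1))*exp(2) + 49790*E)*exp(-2)/9477

reversing the common scale on t: t on [0, 1); exp(-t) on [1, 2)
summing 2 kernel integrals split by 2/3 yields ℳ[f](s)
over [0, 2/3), the kernel integral of 3*t/2 enters the sum
[2/3, 4/3) adds the kernel integral of exp(-3*t/2)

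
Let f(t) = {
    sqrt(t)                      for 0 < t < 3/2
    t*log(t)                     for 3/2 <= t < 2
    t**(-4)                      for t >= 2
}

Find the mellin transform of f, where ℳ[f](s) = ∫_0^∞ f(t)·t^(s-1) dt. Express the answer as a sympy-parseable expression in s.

(-32*2**(2*s)*(s - 4)*(2*s + 1) + 3**s*s*(s - 4)*(2*s + 1)*(-24*log(3) + 24*log(2)) + 3**s*(s - 4)*(2*s + 1)*(-24*log(3) + 24*log(2)) + 24*3**s*(s - 4)*(2*s + 1) + 16*3**s*sqrt(6)*(s - 4)*(s**2 + 2*s + 1) + 32*4**s*s*(s - 4)*(2*s + 1)*log(2) + 32*4**s*(s - 4)*(2*s + 1)*log(2) - 4**s*(2*s + 1)*(s**2 + 2*s + 1))/(16*2**s*(s - 4)*(2*s + 1)*(s**2 + 2*s + 1))
  -1/2 < Re(s) < 4

along the cuts 3/2, 2, ℳ[f](s) splits into 3 integrals
between 0 and 3/2 the integrand is sqrt(t)·t^(s-1)
on [3/2, 2) integrate f = t*log(t) against the kernel
for t in [2, ∞): the term is ∫ t**(-4)·t^(s-1)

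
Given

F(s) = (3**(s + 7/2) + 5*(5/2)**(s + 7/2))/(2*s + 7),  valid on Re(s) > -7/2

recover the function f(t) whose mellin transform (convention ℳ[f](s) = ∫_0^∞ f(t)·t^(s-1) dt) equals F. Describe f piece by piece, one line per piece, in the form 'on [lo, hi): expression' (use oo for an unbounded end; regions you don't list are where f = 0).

on [0, 5/2): 3*t**(7/2)
on [5/2, 3): t**(7/2)/2

breakpoints 5/2: one integral from each of the 2 segments
for t in [0, 5/2): the term is ∫ 3*t**(7/2)·t^(s-1)
piece [5/2, 3): integrate t**(7/2)/2 against the kernel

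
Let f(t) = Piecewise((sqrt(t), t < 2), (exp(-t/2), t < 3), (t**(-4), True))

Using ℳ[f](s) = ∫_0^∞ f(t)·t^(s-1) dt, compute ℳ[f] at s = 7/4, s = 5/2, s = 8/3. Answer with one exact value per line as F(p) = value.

decompose at 2, 3; ℳ[f](s) sums the 3 pieces' integrals
on [0, 2) integrate f = sqrt(t) against the kernel
the [2, 3) slice contributes ∫ exp(-t/2)·t^(s-1) dt
∫ t**(-4)·t^(s-1) over [3, ∞)

F(7/4) = -2*2**(3/4)*uppergamma(7/4, 3/2) + 4*3**(3/4)/243 + 2*2**(3/4)*uppergamma(7/4, 1) + 16*2**(1/4)/9
F(5/2) = -12*sqrt(3)*exp(-3/2) - 3*sqrt(2)*sqrt(pi)*erfc(sqrt(6)/2) + 2*sqrt(3)/27 + 3*sqrt(2)*sqrt(pi)*erfc(1) + 8/3 + 10*sqrt(2)*exp(-1)
F(8/3) = -4*2**(2/3)*uppergamma(8/3, 3/2) + 3**(2/3)/12 + 48*2**(1/6)/19 + 4*2**(2/3)*uppergamma(8/3, 1)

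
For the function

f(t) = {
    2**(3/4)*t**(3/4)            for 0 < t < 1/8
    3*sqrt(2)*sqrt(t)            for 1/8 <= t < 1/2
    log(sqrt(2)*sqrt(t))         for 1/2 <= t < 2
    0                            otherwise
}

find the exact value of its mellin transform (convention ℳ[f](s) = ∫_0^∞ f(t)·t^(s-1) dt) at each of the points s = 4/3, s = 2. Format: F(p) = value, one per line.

F(4/3) = -9*2**(1/3)/16 - 9/176 + 3*sqrt(2)/400 + 675*2**(2/3)/1408 + 3*2**(1/3)*log(2)/2
F(2) = -57/320 + sqrt(2)/704 + log(4)

strip the common scale on t: t**(3/4) on [0, 1/4); 3*sqrt(t) on [1/4, 1); log(sqrt(t)) on [1, 4)
remove the power substitution first: t**(3/2) on [0, 1/2); 3*t on [1/2, 1); log(t) on [1, 2)
f breaks at 1/8, 1/2 into 3 integrals to sum
piece [0, 1/8): integrate 2**(3/4)*t**(3/4) against the kernel
segment 1/8 to 1/2 holds 3*sqrt(2)*sqrt(t); add its integral
between 1/2 and 2 the integrand is log(sqrt(2)*sqrt(t))·t^(s-1)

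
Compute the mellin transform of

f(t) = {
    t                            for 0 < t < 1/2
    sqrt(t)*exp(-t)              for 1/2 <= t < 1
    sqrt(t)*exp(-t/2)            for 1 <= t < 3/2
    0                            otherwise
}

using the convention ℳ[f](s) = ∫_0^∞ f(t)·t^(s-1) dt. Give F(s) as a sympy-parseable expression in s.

2**(-s - 3/2)*(2**(s + 3/2)*(s + 1)*uppergamma(s + 1/2, 1/2) - 2**(s + 3/2)*(s + 1)*uppergamma(s + 1/2, 1) + 2**(2*s + 2)*(s + 1)*uppergamma(s + 1/2, 1/2) - 2**(2*s + 2)*(s + 1)*uppergamma(s + 1/2, 3/4) + sqrt(2))/(s + 1)
  Re(s) > -1

remove the shared t-power first: sqrt(t) on [0, 1/2); exp(-t) on [1/2, 1); exp(-t/2) on [1, 3/2)
decompose at 1/2, 1; ℳ[f](s) sums the 3 pieces' integrals
∫ over [0, 1/2) of t·t^(s-1) joins the sum
between 1/2 and 1 the integrand is sqrt(t)*exp(-t)·t^(s-1)
[1, 3/2) adds the kernel integral of sqrt(t)*exp(-t/2)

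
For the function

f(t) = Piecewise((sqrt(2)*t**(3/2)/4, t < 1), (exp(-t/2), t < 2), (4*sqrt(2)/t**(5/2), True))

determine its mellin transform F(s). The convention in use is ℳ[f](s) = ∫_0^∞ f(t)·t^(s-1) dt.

(2*2**s*(2*s - 5)*(2*s + 3)*uppergamma(s, 1/2) - 2*2**s*(2*s - 5)*(2*s + 3)*uppergamma(s, 1) - 4*2**s*(2*s + 3) + sqrt(2)*(2*s - 5))/(2*(2*s - 5)*(2*s + 3))
  -3/2 < Re(s) < 5/2

remove the common scale on t first: t**(3/2) on [0, 1/2); exp(-t) on [1/2, 1); t**(-5/2) on [1, ∞)
the 3 pieces separated at 1, 2 each add one integral
between 0 and 1 the integrand is sqrt(2)*t**(3/2)/4·t^(s-1)
on [1, 2) integrate f = exp(-t/2) against the kernel
on [2, ∞): add ∫ 4*sqrt(2)/t**(5/2)·t^(s-1) dt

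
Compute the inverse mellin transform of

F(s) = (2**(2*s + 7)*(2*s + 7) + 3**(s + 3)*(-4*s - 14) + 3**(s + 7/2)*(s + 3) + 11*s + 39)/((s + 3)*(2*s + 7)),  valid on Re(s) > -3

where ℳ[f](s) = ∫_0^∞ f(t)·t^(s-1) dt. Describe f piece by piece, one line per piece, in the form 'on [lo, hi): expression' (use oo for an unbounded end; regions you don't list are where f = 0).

on [0, 1): 6*t**3
on [1, 3): t**(7/2)/2
on [3, 4): 2*t**3

split f at 1, 3: ℳ[f](s) collects 3 kernel integrals
on [0, 1) integrate f = 6*t**3 against the kernel
on [1, 3): add ∫ t**(7/2)/2·t^(s-1) dt
on [3, 4): add ∫ 2*t**3·t^(s-1) dt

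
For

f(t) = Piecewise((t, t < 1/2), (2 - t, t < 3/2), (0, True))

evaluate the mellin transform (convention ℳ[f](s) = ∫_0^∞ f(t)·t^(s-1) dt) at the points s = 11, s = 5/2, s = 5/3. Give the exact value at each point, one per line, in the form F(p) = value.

F(11) = 2657179/540672
F(5/2) = -9*sqrt(2)/140 + 117*sqrt(6)/280
F(5/3) = 3*2**(1/3)*(-22 + 51*3**(2/3))/320

slice at 1/2, transform all 2 pieces, and sum them
piece [0, 1/2): integrate t against the kernel
for t in [1/2, 3/2): the term is ∫ (2 - t)·t^(s-1)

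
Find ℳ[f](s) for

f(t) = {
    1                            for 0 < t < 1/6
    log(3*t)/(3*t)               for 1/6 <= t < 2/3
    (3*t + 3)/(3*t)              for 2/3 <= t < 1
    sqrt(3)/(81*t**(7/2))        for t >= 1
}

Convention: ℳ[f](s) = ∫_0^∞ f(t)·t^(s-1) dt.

2**(1 - s)*(54*2**(2*s - 2)*s*(s - 1)*(2*s - 7)*log(2) - 54*2**(2*s - 2)*s*(2*s - 7) - 270*2**(2*s - 2)*(s - 1)**2*(2*s - 7) - 162*2**(2*s - 2)*(s - 1)*(2*s - 7) - 4*sqrt(3)*6**(s - 1)*s*(s - 1)**2 + 324*6**(s - 1)*(s - 1)**2*(2*s - 7) + 162*6**(s - 1)*(s - 1)*(2*s - 7) + 54*s*(s - 1)*(2*s - 7)*log(2) + 54*s*(2*s - 7) + 27*(s - 1)**2*(2*s - 7))/(54*3**s*s*(s - 1)**2*(2*s - 7))
  0 < Re(s) < 7/2

invert the common scale on t to get 1 on [0, 1/2); log(t)/t on [1/2, 2); (t + 3)/t on [2, 3); …
reversing the shared t-power: t on [0, 1/2); log(t) on [1/2, 2); t + 3 on [2, 3); …
integrate the 4 segments split at 1/6, 2/3, 1, then add the results
the [0, 1/6) slice contributes ∫ 1·t^(s-1) dt
between 1/6 and 2/3 the integrand is log(3*t)/(3*t)·t^(s-1)
over [2/3, 1), the kernel integral of (3*t + 3)/(3*t) enters the sum
on [1, ∞): add ∫ sqrt(3)/(81*t**(7/2))·t^(s-1) dt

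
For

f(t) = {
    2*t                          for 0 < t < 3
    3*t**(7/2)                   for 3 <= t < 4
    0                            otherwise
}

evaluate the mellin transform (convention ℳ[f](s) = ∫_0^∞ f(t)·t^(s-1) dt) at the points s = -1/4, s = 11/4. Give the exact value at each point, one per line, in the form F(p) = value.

F(-1/4) = -324*3**(1/4)/13 + 8*3**(3/4)/3 + 768*sqrt(2)/13
F(11/4) = -8748*3**(1/4)/25 + 72*3**(3/4)/5 + 49152*sqrt(2)/25

along the cuts 3, ℳ[f](s) splits into 2 integrals
∫ over [0, 3) of 2*t·t^(s-1) joins the sum
segment 3 to 4 holds 3*t**(7/2); add its integral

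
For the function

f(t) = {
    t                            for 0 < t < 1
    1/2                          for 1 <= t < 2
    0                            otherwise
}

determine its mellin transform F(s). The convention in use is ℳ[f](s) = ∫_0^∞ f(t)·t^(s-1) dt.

slice at 1, transform all 2 pieces, and sum them
segment [0, 1) carries t; integrate it
the [1, 2) slice contributes ∫ 1/2·t^(s-1) dt

(2**s*(s + 1) + s - 1)/(2*s*(s + 1))
  Re(s) > -1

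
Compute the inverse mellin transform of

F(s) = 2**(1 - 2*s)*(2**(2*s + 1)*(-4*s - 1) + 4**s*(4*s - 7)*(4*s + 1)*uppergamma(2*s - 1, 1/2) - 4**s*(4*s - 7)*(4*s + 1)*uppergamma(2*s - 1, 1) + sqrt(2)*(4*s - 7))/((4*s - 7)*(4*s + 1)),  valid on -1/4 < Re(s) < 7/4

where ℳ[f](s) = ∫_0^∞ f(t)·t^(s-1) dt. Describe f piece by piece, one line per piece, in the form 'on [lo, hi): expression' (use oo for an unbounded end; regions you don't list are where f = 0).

peel off the power substitution: sqrt(t) on [0, 1/2); exp(-t)/t on [1/2, 1); t**(-7/2) on [1, ∞)
reversing the shared t-power: t**(3/2) on [0, 1/2); exp(-t) on [1/2, 1); t**(-5/2) on [1, ∞)
integrate the 3 segments split at 1/4, 1, then add the results
the [0, 1/4) slice contributes ∫ t**(1/4)·t^(s-1) dt
segment [1/4, 1) carries exp(-sqrt(t))/sqrt(t); integrate it
segment [1, ∞) carries t**(-7/4); integrate it

on [0, 1/4): t**(1/4)
on [1/4, 1): exp(-sqrt(t))/sqrt(t)
on [1, oo): t**(-7/4)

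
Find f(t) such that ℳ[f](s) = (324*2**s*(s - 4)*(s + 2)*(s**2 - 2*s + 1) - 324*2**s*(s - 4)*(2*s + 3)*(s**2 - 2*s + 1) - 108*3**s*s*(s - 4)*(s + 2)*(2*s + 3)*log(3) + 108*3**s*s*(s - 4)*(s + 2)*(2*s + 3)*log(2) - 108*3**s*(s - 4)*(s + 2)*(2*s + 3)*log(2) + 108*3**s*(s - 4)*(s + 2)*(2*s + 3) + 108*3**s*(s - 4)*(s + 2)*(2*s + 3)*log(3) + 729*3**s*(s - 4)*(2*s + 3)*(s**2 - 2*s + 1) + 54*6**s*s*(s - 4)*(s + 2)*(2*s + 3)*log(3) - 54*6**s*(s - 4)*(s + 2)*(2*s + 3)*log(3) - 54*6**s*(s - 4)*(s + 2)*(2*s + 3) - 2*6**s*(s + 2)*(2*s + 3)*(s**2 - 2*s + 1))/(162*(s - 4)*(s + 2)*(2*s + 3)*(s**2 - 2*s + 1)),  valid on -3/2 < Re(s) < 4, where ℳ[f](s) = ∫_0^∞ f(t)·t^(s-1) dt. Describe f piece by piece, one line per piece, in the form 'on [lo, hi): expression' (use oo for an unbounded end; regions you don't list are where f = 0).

on [0, 2): sqrt(2)*t**(3/2)/4
on [2, 3): t**2/2
on [3, 6): 2*log(t/2)/t
on [6, oo): 16/t**4

invert the common scale on t to get t**(3/2) on [0, 1); 2*t**2 on [1, 3/2); log(t)/t on [3/2, 3); …
f breaks at 2, 3, 6 into 4 integrals to sum
for t in [0, 2): the term is ∫ sqrt(2)*t**(3/2)/4·t^(s-1)
on [2, 3): add ∫ t**2/2·t^(s-1) dt
∫ over [3, 6) of 2*log(t/2)/t·t^(s-1) joins the sum
on [6, ∞) integrate f = 16/t**4 against the kernel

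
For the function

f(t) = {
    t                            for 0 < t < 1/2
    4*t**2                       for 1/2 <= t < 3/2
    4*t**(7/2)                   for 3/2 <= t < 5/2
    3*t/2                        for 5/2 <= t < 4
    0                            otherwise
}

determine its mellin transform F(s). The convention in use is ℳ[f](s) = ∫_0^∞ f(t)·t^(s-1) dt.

along the cuts 1/2, 3/2, 5/2, ℳ[f](s) splits into 4 integrals
segment 0 to 1/2 holds t; add its integral
∫ 4*t**2·t^(s-1) over [1/2, 3/2)
for t in [3/2, 5/2): the term is ∫ 4*t**(7/2)·t^(s-1)
between 5/2 and 4 the integrand is 3*t/2·t^(s-1)

(24*2**(3*s)*(s + 2)*(2*s + 7) + 36*3**s*(s + 1)*(2*s + 7) - 54*sqrt(2)*3**(s + 1/2)*(s + 1)*(s + 2) - 15*5**s*(s + 2)*(2*s + 7) + 250*sqrt(2)*5**(s + 1/2)*(s + 1)*(s + 2) - 4*(s + 1)*(2*s + 7) + 2*(s + 2)*(2*s + 7))/(4*2**s*(s + 1)*(s + 2)*(2*s + 7))
  Re(s) > -1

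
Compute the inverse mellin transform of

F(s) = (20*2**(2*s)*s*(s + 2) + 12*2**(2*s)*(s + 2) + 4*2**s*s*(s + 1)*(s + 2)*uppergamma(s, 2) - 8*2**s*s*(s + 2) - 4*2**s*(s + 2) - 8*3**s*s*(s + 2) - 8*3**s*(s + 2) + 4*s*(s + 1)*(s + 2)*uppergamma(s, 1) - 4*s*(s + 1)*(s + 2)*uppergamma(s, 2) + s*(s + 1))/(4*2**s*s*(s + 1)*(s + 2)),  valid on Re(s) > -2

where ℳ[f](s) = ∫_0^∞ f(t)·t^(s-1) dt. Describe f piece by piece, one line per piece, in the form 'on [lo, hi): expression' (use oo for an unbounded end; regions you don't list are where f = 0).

the 5 pieces separated at 1/2, 1, 3/2, 2 each add one integral
on [0, 1/2) integrate f = t**2 against the kernel
between 1/2 and 1 the integrand is exp(-2*t)·t^(s-1)
segment [1, 3/2) carries (t + 1); integrate it
[3/2, 2) adds the kernel integral of (t + 3)
∫ exp(-t)·t^(s-1) over [2, ∞)

on [0, 1/2): t**2
on [1/2, 1): exp(-2*t)
on [1, 3/2): t + 1
on [3/2, 2): t + 3
on [2, oo): exp(-t)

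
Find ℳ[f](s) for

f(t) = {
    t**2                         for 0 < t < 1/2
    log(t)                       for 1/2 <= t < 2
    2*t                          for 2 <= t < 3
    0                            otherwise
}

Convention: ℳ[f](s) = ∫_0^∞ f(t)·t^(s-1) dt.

the 3 pieces separated at 1/2, 2 each add one integral
∫ over [0, 1/2) of t**2·t^(s-1) joins the sum
over [1/2, 2), the kernel integral of log(t) enters the sum
segment [2, 3) carries 2*t; integrate it

(-16*2**(2*s)*s**2*(s + 2) + 4*2**(2*s)*s*(s + 1)*(s + 2)*log(2) - 4*2**(2*s)*(s + 1)*(s + 2) + 24*6**s*s**2*(s + 2) + s**2*(s + 1) + 4*s*(s + 1)*(s + 2)*log(2) + 4*(s + 1)*(s + 2))/(4*2**s*s**2*(s + 1)*(s + 2))
  Re(s) > -2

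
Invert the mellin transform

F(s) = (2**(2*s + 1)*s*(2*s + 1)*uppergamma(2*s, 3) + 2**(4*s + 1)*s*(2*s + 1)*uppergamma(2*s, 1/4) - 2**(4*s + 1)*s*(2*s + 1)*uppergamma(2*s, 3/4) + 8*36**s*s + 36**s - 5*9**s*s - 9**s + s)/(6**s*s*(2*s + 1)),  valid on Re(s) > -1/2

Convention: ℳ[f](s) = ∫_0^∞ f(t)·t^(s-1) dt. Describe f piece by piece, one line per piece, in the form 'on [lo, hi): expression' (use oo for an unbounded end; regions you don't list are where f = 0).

the common scale on t comes off first: sqrt(t) on [0, 1/4); exp(-sqrt(t)/2) on [1/4, 9/4); sqrt(t) + 1 on [9/4, 9); …
strip the power substitution: t on [0, 1/2); exp(-t/2) on [1/2, 3/2); t + 1 on [3/2, 3); …
breakpoints 1/6, 3/2, 6: one integral from each of the 4 segments
∫ sqrt(6)*sqrt(t)/2·t^(s-1) over [0, 1/6)
∫ exp(-sqrt(6)*sqrt(t)/4)·t^(s-1) over [1/6, 3/2)
segment 3/2 to 6 holds (sqrt(6)*sqrt(t)/2 + 1); add its integral
piece [6, ∞): integrate exp(-sqrt(6)*sqrt(t)/2) against the kernel

on [0, 1/6): sqrt(6)*sqrt(t)/2
on [1/6, 3/2): exp(-sqrt(6)*sqrt(t)/4)
on [3/2, 6): sqrt(6)*sqrt(t)/2 + 1
on [6, oo): exp(-sqrt(6)*sqrt(t)/2)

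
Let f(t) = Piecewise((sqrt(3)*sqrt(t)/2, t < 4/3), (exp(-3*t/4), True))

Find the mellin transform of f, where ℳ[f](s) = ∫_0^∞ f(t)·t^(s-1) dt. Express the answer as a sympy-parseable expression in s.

invert the common scale on t to get sqrt(2)*sqrt(t)/2 on [0, 2); exp(-t/2) on [2, ∞)
peel off the common scale on t: sqrt(t) on [0, 1); exp(-t) on [1, ∞)
slice at 4/3, transform all 2 pieces, and sum them
for t in [0, 4/3): the term is ∫ sqrt(3)*sqrt(t)/2·t^(s-1)
on [4/3, ∞) integrate f = exp(-3*t/4) against the kernel

(4/3)**s*((2*s + 1)*uppergamma(s, 1) + 2)/(2*s + 1)
  Re(s) > -1/2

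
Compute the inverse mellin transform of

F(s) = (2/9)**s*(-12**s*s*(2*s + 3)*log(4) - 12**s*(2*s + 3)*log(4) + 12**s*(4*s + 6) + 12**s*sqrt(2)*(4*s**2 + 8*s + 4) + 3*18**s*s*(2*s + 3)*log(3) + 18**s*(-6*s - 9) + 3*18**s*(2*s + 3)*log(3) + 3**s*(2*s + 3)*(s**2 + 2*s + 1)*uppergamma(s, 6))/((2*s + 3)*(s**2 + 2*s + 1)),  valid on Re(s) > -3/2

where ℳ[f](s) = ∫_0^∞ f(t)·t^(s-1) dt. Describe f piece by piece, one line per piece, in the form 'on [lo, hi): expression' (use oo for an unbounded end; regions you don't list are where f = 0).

strip the common scale on t: sqrt(2)*t**(3/2)/4 on [0, 4); t*log(t/2)/2 on [4, 6); exp(-t) on [6, ∞)
invert the common scale on t to get t**(3/2) on [0, 2); t*log(t) on [2, 3); exp(-2*t) on [3, ∞)
along the cuts 8/3, 4, ℳ[f](s) splits into 3 integrals
for t in [0, 8/3): the term is ∫ 3*sqrt(3)*t**(3/2)/8·t^(s-1)
piece [8/3, 4): integrate 3*t*log(3*t/4)/4 against the kernel
on [4, ∞) integrate f = exp(-3*t/2) against the kernel

on [0, 8/3): 3*sqrt(3)*t**(3/2)/8
on [8/3, 4): 3*t*log(3*t/4)/4
on [4, oo): exp(-3*t/2)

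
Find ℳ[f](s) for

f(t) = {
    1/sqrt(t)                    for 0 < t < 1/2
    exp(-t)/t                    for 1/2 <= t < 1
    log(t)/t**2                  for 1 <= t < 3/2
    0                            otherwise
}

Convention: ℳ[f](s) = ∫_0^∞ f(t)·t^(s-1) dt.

(9*2**s*(2*s - 1)*(-2*s + (s - 1)**2 + 3)*uppergamma(s - 1, 1/2) - 9*2**s*(2*s - 1)*(-2*s + (s - 1)**2 + 3)*uppergamma(s - 1, 1) + 9*2**s*(2*s - 1) + 4*3**s*(1 - 2*s) + 3**s*(s - 1)*(2*s - 1)*(-4*log(2) + 4*log(3)) + 3**s*(2*s - 1)*(-4*log(3) + 4*log(2)) + 18*sqrt(2)*(-2*s + (s - 1)**2 + 3))/(9*2**s*(2*s - 1)*(-2*s + (s - 1)**2 + 3))
  Re(s) > 1/2

strip the shared t-power: sqrt(t) on [0, 1/2); exp(-t) on [1/2, 1); log(t)/t on [1, 3/2)
integrate the 3 segments split at 1/2, 1, then add the results
for t in [0, 1/2): the term is ∫ 1/sqrt(t)·t^(s-1)
between 1/2 and 1 the integrand is exp(-t)/t·t^(s-1)
on [1, 3/2) integrate f = log(t)/t**2 against the kernel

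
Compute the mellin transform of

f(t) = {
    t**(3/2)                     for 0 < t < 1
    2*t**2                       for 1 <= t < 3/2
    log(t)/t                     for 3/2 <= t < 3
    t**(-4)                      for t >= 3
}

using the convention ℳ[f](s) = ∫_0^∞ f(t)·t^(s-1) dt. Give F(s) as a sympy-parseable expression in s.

integrate the 4 segments split at 1, 3/2, 3, then add the results
segment [0, 1) carries t**(3/2); integrate it
over [1, 3/2), the kernel integral of 2*t**2 enters the sum
∫ over [3/2, 3) of log(t)/t·t^(s-1) joins the sum
segment [3, ∞) carries t**(-4); integrate it

(324*2**s*(s - 4)*(s + 2)*(s**2 - 2*s + 1) - 324*2**s*(s - 4)*(2*s + 3)*(s**2 - 2*s + 1) - 108*3**s*s*(s - 4)*(s + 2)*(2*s + 3)*log(3) + 108*3**s*s*(s - 4)*(s + 2)*(2*s + 3)*log(2) - 108*3**s*(s - 4)*(s + 2)*(2*s + 3)*log(2) + 108*3**s*(s - 4)*(s + 2)*(2*s + 3) + 108*3**s*(s - 4)*(s + 2)*(2*s + 3)*log(3) + 729*3**s*(s - 4)*(2*s + 3)*(s**2 - 2*s + 1) + 54*6**s*s*(s - 4)*(s + 2)*(2*s + 3)*log(3) - 54*6**s*(s - 4)*(s + 2)*(2*s + 3)*log(3) - 54*6**s*(s - 4)*(s + 2)*(2*s + 3) - 2*6**s*(s + 2)*(2*s + 3)*(s**2 - 2*s + 1))/(162*2**s*(s - 4)*(s + 2)*(2*s + 3)*(s**2 - 2*s + 1))
  -3/2 < Re(s) < 4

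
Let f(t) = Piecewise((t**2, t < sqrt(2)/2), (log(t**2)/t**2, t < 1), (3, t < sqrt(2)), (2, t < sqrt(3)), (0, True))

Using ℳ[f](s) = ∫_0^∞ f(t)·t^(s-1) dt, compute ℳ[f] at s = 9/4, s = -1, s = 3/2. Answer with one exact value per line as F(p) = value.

undo the power substitution: t on [0, 1/2); log(t)/t on [1/2, 1); 3 on [1, 2); …
summing 4 kernel integrals split by sqrt(2)/2, 1, sqrt(2) yields ℳ[f](s)
for t in [0, sqrt(2)/2): the term is ∫ t**2·t^(s-1)
∫ over [sqrt(2)/2, 1) of log(t**2)/t**2·t^(s-1) joins the sum
∫ over [1, sqrt(2)) of 3·t^(s-1) joins the sum
on [sqrt(2), sqrt(3)) integrate f = 2 against the kernel

F(9/4) = 2**(7/8)*(-5100*2**(1/8) + 136*2**(1/4) + 612*log(2) + 408*6**(1/8) + 4905)/306
F(-1) = sqrt(2)*(-6*sqrt(6) - 12*log(2) + 8 + 25*sqrt(2))/18
F(3/2) = 2**(1/4)*(-210*2**(3/4) - 84*log(2) + 28*sqrt(2) + 28*6**(3/4) + 339)/42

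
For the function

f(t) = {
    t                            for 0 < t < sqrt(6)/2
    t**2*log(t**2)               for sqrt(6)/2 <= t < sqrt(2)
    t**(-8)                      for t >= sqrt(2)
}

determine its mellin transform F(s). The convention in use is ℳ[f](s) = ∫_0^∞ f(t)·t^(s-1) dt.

invert the power substitution to get sqrt(t) on [0, 3/2); t*log(t) on [3/2, 2); t**(-4) on [2, ∞)
f breaks at sqrt(6)/2, sqrt(2) into 3 integrals to sum
∫ over [0, sqrt(6)/2) of t·t^(s-1) joins the sum
segment [sqrt(6)/2, sqrt(2)) carries t**2*log(t**2); integrate it
over [sqrt(2), ∞), the kernel integral of t**(-8) enters the sum

(sqrt(2)/2)**s*(32*2**s*s*(s - 8)*(s + 1)*log(2) - 64*2**s*(s - 8)*(s + 1) + 64*2**s*(s - 8)*(s + 1)*log(2) - 2**s*(s + 1)*(s**2 + 4*s + 4) + 3**(s/2)*s*(s - 8)*(s + 1)*(-24*log(3) + 24*log(2)) + 3**(s/2)*(s - 8)*(s + 1)*(-48*log(3) + 48*log(2)) + 48*3**(s/2)*(s - 8)*(s + 1) + 8*3**(s/2)*sqrt(6)*(s - 8)*(s**2 + 4*s + 4))/(16*(s - 8)*(s + 1)*(s**2 + 4*s + 4))
  -1 < Re(s) < 8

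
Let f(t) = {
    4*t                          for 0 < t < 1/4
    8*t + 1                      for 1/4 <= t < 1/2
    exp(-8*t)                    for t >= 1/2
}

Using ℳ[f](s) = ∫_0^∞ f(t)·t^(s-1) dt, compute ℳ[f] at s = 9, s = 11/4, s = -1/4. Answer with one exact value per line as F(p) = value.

peel off the power substitution: 4*t**2 on [0, 1/2); 8*t**2 + 1 on [1/2, sqrt(2)/2); exp(-8*t**2) on [sqrt(2)/2, ∞)
reversing the common scale on t: t**2 on [0, 1); 2*t**2 + 1 on [1, sqrt(2)); exp(-2*t**2) on [sqrt(2), ∞)
reversing the power substitution: t on [0, 1); 2*t + 1 on [1, 2); exp(-2*t) on [2, ∞)
slice at 1/4, 1/2, transform all 3 pieces, and sum them
segment [0, 1/4) carries 4*t; integrate it
segment 1/4 to 1/2 holds (8*t + 1); add its integral
∫ over [1/2, ∞) of exp(-8*t)·t^(s-1) joins the sum

F(9) = 16831*exp(-4)/1048576 + 23533/23592960
F(11/4) = -13*sqrt(2)/1320 + 2**(3/4)*uppergamma(11/4, 4)/512 + 59*2**(1/4)/330
F(-1/4) = 2**(3/4)*uppergamma(-1/4, 4) + 4*2**(1/4)/3 + 8*sqrt(2)/3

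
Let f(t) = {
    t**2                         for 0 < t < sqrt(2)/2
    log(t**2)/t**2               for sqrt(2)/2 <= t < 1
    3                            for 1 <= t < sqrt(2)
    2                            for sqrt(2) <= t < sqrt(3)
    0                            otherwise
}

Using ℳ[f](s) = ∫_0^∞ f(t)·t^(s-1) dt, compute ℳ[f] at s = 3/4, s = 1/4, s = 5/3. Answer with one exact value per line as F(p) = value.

F(3/4) = 2**(5/8)*(-2178*2**(3/8) - 660*log(2) + 550*2**(3/4) + 1131 + 1100*6**(3/8))/825
F(1/4) = 2**(7/8)*(-2790*2**(1/8) - 252*log(2) + 337 + 882*2**(1/4) + 1764*6**(1/8))/441
F(5/3) = -99/5 - 3*2**(1/6)*log(2) + 3*2**(5/6)/5 + 6*3**(5/6)/5 + 795*2**(1/6)/44

strip the power substitution: t on [0, 1/2); log(t)/t on [1/2, 1); 3 on [1, 2); …
decompose at sqrt(2)/2, 1, sqrt(2); ℳ[f](s) sums the 4 pieces' integrals
piece [0, sqrt(2)/2): integrate t**2 against the kernel
on [sqrt(2)/2, 1): add ∫ log(t**2)/t**2·t^(s-1) dt
between 1 and sqrt(2) the integrand is 3·t^(s-1)
over [sqrt(2), sqrt(3)), the kernel integral of 2 enters the sum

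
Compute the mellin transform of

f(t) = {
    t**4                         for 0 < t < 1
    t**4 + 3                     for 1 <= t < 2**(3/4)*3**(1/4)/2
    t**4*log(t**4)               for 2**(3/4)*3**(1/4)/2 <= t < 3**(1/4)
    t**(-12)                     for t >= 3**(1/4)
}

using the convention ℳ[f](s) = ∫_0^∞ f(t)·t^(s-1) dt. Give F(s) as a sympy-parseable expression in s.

(-81*2**(s/4)*s*(s/4 - 3)*(s**2/16 + s/2 + 1)/2 - 162*2**(s/4)*(s/4 - 3)*(s**2/16 + s/2 + 1) - 81*3**(s/4)*s**2*(s/4 - 3)*(s/4 + 1)*log(3)/16 + 81*3**(s/4)*s**2*(s/4 - 3)*(s/4 + 1)*log(2)/16 - 81*3**(s/4)*s*(s/4 - 3)*(s/4 + 1)*log(3)/4 + 81*3**(s/4)*s*(s/4 - 3)*(s/4 + 1)*log(2)/4 + 81*3**(s/4)*s*(s/4 - 3)*(s/4 + 1)/4 + 243*3**(s/4)*s*(s/4 - 3)*(s**2/16 + s/2 + 1)/4 + 162*3**(s/4)*(s/4 - 3)*(s**2/16 + s/2 + 1) + 81*6**(s/4)*s**2*(s/4 - 3)*(s/4 + 1)*log(3)/8 - 81*6**(s/4)*s*(s/4 - 3)*(s/4 + 1)/2 + 81*6**(s/4)*s*(s/4 - 3)*(s/4 + 1)*log(3)/2 - 6**(s/4)*s*(s/4 + 1)*(s**2/16 + s/2 + 1)/2)/(54*2**(s/4)*s*(s/4 - 3)*(s/4 + 1)*(s**2/16 + s/2 + 1))
  -4 < Re(s) < 12

invert the power substitution to get t**2 on [0, 1); t**2 + 3 on [1, sqrt(6)/2); t**2*log(t**2) on [sqrt(6)/2, sqrt(3)); …
remove the power substitution first: t on [0, 1); t + 3 on [1, 3/2); t*log(t) on [3/2, 3); …
decompose at 1, 2**(3/4)*3**(1/4)/2, 3**(1/4); ℳ[f](s) sums the 4 pieces' integrals
segment 0 to 1 holds t**4; add its integral
piece [1, 2**(3/4)*3**(1/4)/2): integrate (t**4 + 3) against the kernel
the [2**(3/4)*3**(1/4)/2, 3**(1/4)) slice contributes ∫ t**4*log(t**4)·t^(s-1) dt
segment 3**(1/4) to ∞ holds t**(-12); add its integral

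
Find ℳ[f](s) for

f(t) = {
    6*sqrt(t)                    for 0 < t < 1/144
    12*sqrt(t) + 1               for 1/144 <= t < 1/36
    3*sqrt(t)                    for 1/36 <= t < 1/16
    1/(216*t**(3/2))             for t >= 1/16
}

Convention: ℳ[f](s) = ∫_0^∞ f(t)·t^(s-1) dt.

(270*2**(2*s)*s*(2*s - 3) + 54*2**(2*s)*(2*s - 3) + 81*3**(2*s)*s*(2*s - 3) - 32*9**s*s*(2*s + 1) - 162*s*(2*s - 3) - 108*s + 162)/(54*12**(2*s)*s*(2*s - 3)*(2*s + 1))
  -1/2 < Re(s) < 3/2

the power substitution comes off first: 6*t on [0, 1/12); 12*t + 1 on [1/12, 1/6); 3*t on [1/6, 1/4); …
remove the common scale on t first: 2*t on [0, 1/4); 4*t + 1 on [1/4, 1/2); t on [1/2, 3/4); …
the common scale on t comes off first: t on [0, 1/2); 2*t + 1 on [1/2, 1); t/2 on [1, 3/2); …
integrate the 4 segments split at 1/144, 1/36, 1/16, then add the results
on [0, 1/144): add ∫ 6*sqrt(t)·t^(s-1) dt
for t in [1/144, 1/36): the term is ∫ (12*sqrt(t) + 1)·t^(s-1)
∫ over [1/36, 1/16) of 3*sqrt(t)·t^(s-1) joins the sum
between 1/16 and ∞ the integrand is 1/(216*t**(3/2))·t^(s-1)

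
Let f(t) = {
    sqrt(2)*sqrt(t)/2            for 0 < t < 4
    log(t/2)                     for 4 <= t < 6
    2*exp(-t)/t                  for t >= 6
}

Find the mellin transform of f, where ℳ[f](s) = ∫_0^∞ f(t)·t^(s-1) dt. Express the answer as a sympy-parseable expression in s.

reversing the common scale on t: sqrt(t) on [0, 2); log(t) on [2, 3); exp(-2*t)/t on [3, ∞)
undo the shared t-power: t**(3/2) on [0, 2); t*log(t) on [2, 3); exp(-2*t) on [3, ∞)
f breaks at 4, 6 into 3 integrals to sum
piece [0, 4): integrate sqrt(2)*sqrt(t)/2 against the kernel
[4, 6) adds the kernel integral of log(t/2)
[6, ∞) adds the kernel integral of 2*exp(-t)/t

(-24**s*s**2*log(4) + 2*sqrt(2)*24**s*s**2 - 24**s*s*log(2) + 2*24**s*s + 24**s + 2*36**s*s**2*log(3) - 2*36**s*s + 36**s*s*log(3) - 36**s + 4*6**s*s**3*uppergamma(s - 1, 6) + 2*6**s*s**2*uppergamma(s - 1, 6))/(6**s*s**2*(2*s + 1))
  Re(s) > -1/2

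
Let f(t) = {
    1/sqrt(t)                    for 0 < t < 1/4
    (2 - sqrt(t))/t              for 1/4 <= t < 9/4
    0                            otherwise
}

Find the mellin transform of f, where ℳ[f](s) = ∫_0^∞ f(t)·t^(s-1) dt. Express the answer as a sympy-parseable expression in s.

2**(2 - 2*s)*(9**s*(s - 1)/9 + 2*9**s/9 - 2*s)/((s - 1)*(2*s - 1))
  Re(s) > 1/2

remove the power substitution first: 1/t on [0, 1/2); (2 - t)/t**2 on [1/2, 3/2)
remove the shared t-power first: 1 on [0, 1/2); (2 - t)/t on [1/2, 3/2)
peel off the shared t-power: t on [0, 1/2); 2 - t on [1/2, 3/2)
slice at 1/4, transform all 2 pieces, and sum them
segment 0 to 1/4 holds 1/sqrt(t); add its integral
the [1/4, 9/4) slice contributes ∫ (2 - sqrt(t))/t·t^(s-1) dt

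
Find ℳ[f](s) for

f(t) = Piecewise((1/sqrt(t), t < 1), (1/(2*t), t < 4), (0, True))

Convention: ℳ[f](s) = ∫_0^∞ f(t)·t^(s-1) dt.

(4**s*(2*s - 1)/8 + s - 3/2)/((s - 1)*(2*s - 1))
  Re(s) > 1/2

reversing the shared t-power: sqrt(t) on [0, 1); 1/2 on [1, 4)
strip the power substitution: t on [0, 1); 1/2 on [1, 2)
linearity at 1 turns ℳ[f](s) into 2 summed integrals
between 0 and 1 the integrand is 1/sqrt(t)·t^(s-1)
between 1 and 4 the integrand is 1/(2*t)·t^(s-1)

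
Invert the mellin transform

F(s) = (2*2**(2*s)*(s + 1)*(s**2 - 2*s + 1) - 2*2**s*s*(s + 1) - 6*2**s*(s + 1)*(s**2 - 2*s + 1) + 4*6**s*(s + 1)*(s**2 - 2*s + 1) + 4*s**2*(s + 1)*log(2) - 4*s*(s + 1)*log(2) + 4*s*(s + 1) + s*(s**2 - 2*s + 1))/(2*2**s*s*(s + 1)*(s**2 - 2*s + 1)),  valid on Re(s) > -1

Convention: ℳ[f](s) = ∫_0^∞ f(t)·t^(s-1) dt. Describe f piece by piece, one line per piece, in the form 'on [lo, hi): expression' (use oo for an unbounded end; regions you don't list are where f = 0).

treat the 4 regions marked off by 1/2, 1, 2 separately and sum
∫ over [0, 1/2) of t·t^(s-1) joins the sum
the [1/2, 1) slice contributes ∫ log(t)/t·t^(s-1) dt
the [1, 2) slice contributes ∫ 3·t^(s-1) dt
on [2, 3) integrate f = 2 against the kernel

on [0, 1/2): t
on [1/2, 1): log(t)/t
on [1, 2): 3
on [2, 3): 2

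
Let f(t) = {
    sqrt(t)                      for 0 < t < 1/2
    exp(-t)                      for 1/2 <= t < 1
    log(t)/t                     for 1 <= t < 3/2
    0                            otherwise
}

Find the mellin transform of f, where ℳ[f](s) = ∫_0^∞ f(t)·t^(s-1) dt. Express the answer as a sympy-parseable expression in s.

summing 3 kernel integrals split by 1/2, 1 yields ℳ[f](s)
over [0, 1/2), the kernel integral of sqrt(t) enters the sum
∫ exp(-t)·t^(s-1) over [1/2, 1)
segment [1, 3/2) carries log(t)/t; integrate it

(3*2**s*(2*s + 1)*(s**2 - 2*s + 1)*uppergamma(s, 1/2) - 3*2**s*(2*s + 1)*(s**2 - 2*s + 1)*uppergamma(s, 1) + 3*2**s*(2*s + 1) + 3**s*s*(2*s + 1)*(-2*log(2) + 2*log(3)) - 2*3**s*(2*s + 1) + 3**s*(2*s + 1)*(-2*log(3) + 2*log(2)) + 3*sqrt(2)*(s**2 - 2*s + 1))/(3*2**s*(2*s + 1)*(s**2 - 2*s + 1))
  Re(s) > -1/2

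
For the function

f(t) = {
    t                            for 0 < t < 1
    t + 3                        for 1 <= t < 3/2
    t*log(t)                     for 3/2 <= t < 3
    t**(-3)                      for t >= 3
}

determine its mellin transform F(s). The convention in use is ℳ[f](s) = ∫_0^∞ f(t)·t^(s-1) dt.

integrate the 4 segments split at 1, 3/2, 3, then add the results
[0, 1) adds the kernel integral of t
on [1, 3/2) integrate f = (t + 3) against the kernel
for t in [3/2, 3): the term is ∫ t*log(t)·t^(s-1)
the [3, ∞) slice contributes ∫ t**(-3)·t^(s-1) dt

(-162*2**s*s*(s - 3)*(s**2 + 2*s + 1) - 162*2**s*(s - 3)*(s**2 + 2*s + 1) - 81*3**s*s**2*(s - 3)*(s + 1)*log(3) + 81*3**s*s**2*(s - 3)*(s + 1)*log(2) - 81*3**s*s*(s - 3)*(s + 1)*log(3) + 81*3**s*s*(s - 3)*(s + 1)*log(2) + 81*3**s*s*(s - 3)*(s + 1) + 243*3**s*s*(s - 3)*(s**2 + 2*s + 1) + 162*3**s*(s - 3)*(s**2 + 2*s + 1) + 162*6**s*s**2*(s - 3)*(s + 1)*log(3) - 162*6**s*s*(s - 3)*(s + 1) + 162*6**s*s*(s - 3)*(s + 1)*log(3) - 2*6**s*s*(s + 1)*(s**2 + 2*s + 1))/(54*2**s*s*(s - 3)*(s + 1)*(s**2 + 2*s + 1))
  -1 < Re(s) < 3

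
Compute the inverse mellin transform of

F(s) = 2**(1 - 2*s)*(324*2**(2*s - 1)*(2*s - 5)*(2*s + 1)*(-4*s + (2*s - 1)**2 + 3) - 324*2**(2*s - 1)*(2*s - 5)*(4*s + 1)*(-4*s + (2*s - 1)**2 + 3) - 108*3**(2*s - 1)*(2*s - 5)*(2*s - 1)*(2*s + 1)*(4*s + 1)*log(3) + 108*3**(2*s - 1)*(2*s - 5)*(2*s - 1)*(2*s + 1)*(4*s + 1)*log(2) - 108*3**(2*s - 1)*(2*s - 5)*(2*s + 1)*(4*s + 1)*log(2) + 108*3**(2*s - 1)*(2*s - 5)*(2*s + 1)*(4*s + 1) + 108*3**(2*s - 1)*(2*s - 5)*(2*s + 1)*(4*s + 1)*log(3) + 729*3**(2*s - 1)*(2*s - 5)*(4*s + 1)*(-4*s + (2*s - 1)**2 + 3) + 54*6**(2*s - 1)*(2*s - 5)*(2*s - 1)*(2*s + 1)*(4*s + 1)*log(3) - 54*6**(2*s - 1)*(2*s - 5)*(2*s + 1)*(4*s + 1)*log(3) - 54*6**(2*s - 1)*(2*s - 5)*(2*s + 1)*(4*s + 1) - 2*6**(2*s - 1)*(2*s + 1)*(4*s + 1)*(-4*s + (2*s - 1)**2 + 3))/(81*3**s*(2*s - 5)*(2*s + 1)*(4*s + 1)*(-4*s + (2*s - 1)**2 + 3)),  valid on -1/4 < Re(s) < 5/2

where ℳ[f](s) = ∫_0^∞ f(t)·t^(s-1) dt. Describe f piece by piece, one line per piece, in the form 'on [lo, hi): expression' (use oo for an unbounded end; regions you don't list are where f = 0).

on [0, 1/3): 3**(1/4)*t**(1/4)
on [1/3, 3/4): 2*sqrt(3)*sqrt(t)
on [3/4, 3): log(sqrt(3)*sqrt(t))/(3*t)
on [3, oo): sqrt(3)/(27*t**(5/2))

undo the common scale on t: t**(1/4) on [0, 1); 2*sqrt(t) on [1, 9/4); log(sqrt(t))/t on [9/4, 9); …
back out the power substitution: sqrt(t) on [0, 1); 2*t on [1, 3/2); log(t)/t**2 on [3/2, 3); …
reversing the shared t-power: t**(3/2) on [0, 1); 2*t**2 on [1, 3/2); log(t)/t on [3/2, 3); …
linearity at 1/3, 3/4, 3 turns ℳ[f](s) into 4 summed integrals
between 0 and 1/3 the integrand is 3**(1/4)*t**(1/4)·t^(s-1)
segment 1/3 to 3/4 holds 2*sqrt(3)*sqrt(t); add its integral
∫ over [3/4, 3) of log(sqrt(3)*sqrt(t))/(3*t)·t^(s-1) joins the sum
on [3, ∞): add ∫ sqrt(3)/(27*t**(5/2))·t^(s-1) dt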